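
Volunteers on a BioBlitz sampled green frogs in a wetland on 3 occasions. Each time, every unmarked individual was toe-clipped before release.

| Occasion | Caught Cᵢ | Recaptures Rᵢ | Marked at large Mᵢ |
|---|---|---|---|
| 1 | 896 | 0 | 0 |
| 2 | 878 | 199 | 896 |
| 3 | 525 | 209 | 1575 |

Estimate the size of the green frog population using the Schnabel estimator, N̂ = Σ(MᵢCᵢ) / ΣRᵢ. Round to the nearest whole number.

N ≈ 3955

Σ MᵢCᵢ = 0·896 + 896·878 + 1575·525 = 0 + 786688 + 826875 = 1613563
Σ Rᵢ = 0 + 199 + 209 = 408
N̂ = 1613563 / 408 ≈ 3954.8 → 3955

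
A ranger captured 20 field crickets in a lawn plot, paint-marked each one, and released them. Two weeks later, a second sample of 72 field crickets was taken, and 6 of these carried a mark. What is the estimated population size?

The marked fraction in the recapture sample should equal the marked fraction in the population: 6/72 = 20/N.
N = (20 × 72) / 6 = 1440 / 6 = 240

N = 240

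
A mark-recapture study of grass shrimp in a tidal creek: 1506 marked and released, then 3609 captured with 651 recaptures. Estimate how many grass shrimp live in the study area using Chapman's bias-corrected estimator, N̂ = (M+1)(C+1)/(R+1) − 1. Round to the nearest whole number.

N ≈ 8343

N̂ = (1506+1)(3609+1)/(651+1) − 1 = 1507·3610/652 − 1
= 5440270/652 − 1 ≈ 8344.0 − 1 ≈ 8343.0 → 8343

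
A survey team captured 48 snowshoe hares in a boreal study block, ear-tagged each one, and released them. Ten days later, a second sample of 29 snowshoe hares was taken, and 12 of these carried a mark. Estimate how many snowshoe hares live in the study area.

N = (48 × 29) / 12 = 1392 / 12 = 116

N = 116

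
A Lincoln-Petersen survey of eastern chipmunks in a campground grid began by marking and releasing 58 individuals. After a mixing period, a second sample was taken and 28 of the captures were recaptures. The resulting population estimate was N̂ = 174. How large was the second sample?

C = 84

From N = M·C/R: C = N·R / M = 174·28 / 58 = 4872 / 58 = 84.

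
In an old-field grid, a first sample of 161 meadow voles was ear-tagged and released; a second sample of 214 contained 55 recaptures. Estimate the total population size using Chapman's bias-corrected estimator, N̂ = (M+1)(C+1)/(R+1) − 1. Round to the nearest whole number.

N ≈ 621

N̂ = (161+1)(214+1)/(55+1) − 1 = 162·215/56 − 1
= 34830/56 − 1 ≈ 622.0 − 1 ≈ 621.0 → 621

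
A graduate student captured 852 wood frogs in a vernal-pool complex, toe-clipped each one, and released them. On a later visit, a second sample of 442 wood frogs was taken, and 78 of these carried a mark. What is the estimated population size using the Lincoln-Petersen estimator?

N = 4828

The marked fraction in the recapture sample should equal the marked fraction in the population: 78/442 = 852/N.
N = (852 × 442) / 78 = 376584 / 78 = 4828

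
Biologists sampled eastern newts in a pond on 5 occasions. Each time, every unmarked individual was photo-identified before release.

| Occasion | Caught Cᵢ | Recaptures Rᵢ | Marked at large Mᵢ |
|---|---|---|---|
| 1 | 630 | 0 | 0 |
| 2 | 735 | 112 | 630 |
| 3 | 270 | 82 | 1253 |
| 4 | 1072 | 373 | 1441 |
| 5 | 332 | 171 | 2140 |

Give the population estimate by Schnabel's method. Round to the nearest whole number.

N ≈ 4142

Σ MᵢCᵢ = 0·630 + 630·735 + 1253·270 + 1441·1072 + 2140·332 = 0 + 463050 + 338310 + 1544752 + 710480 = 3056592
Σ Rᵢ = 0 + 112 + 82 + 373 + 171 = 738
N̂ = 3056592 / 738 ≈ 4141.7 → 4142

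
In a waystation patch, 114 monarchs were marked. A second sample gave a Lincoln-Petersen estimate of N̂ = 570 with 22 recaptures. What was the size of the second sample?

C = 110

From N = M·C/R: C = N·R / M = 570·22 / 114 = 12540 / 114 = 110.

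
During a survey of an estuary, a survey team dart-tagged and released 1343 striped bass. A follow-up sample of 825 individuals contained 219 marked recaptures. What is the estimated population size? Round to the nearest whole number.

Lincoln-Petersen assumes M/N = R/C, so N = M·C / R.
N = (1343 × 825) / 219 = 1107975 / 219 ≈ 5059.2 → 5059

N ≈ 5059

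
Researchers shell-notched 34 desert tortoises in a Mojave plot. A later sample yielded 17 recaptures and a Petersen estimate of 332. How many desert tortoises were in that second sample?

From N = M·C/R: C = N·R / M = 332·17 / 34 = 5644 / 34 = 166.

C = 166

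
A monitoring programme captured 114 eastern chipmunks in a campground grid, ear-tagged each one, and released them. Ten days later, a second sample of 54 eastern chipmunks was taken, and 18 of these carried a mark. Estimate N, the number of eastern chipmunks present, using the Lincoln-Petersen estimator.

N = (114 × 54) / 18 = 6156 / 18 = 342

N = 342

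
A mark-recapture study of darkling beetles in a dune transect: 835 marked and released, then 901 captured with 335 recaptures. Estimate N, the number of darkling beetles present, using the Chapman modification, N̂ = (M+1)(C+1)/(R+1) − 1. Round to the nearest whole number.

N ≈ 2243

N̂ = (835+1)(901+1)/(335+1) − 1 = 836·902/336 − 1
= 754072/336 − 1 ≈ 2244.3 − 1 ≈ 2243.3 → 2243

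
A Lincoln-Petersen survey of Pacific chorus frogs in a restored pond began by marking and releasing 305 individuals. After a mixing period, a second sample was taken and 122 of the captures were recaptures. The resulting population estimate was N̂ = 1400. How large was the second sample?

From N = M·C/R: C = N·R / M = 1400·122 / 305 = 170800 / 305 = 560.

C = 560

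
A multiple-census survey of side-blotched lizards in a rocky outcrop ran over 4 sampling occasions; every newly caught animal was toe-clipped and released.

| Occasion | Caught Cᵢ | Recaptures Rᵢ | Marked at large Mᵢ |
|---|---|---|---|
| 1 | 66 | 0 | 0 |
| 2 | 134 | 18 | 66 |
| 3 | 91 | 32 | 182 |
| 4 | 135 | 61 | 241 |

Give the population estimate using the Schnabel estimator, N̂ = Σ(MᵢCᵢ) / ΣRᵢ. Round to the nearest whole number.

Σ MᵢCᵢ = 0·66 + 66·134 + 182·91 + 241·135 = 0 + 8844 + 16562 + 32535 = 57941
Σ Rᵢ = 0 + 18 + 32 + 61 = 111
N̂ = 57941 / 111 ≈ 522.0 → 522

N ≈ 522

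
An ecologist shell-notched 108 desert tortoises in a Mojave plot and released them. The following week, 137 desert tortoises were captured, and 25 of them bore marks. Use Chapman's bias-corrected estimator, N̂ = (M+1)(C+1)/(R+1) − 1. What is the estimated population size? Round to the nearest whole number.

N ≈ 578

N̂ = (108+1)(137+1)/(25+1) − 1 = 109·138/26 − 1
= 15042/26 − 1 ≈ 578.5 − 1 ≈ 577.5 → 578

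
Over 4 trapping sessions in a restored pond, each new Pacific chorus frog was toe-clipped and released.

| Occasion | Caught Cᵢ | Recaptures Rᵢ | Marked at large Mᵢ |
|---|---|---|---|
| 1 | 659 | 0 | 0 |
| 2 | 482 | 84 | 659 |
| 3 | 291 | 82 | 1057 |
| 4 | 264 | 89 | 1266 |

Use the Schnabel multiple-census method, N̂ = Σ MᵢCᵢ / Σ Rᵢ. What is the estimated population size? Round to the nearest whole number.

N ≈ 3763

Σ MᵢCᵢ = 0·659 + 659·482 + 1057·291 + 1266·264 = 0 + 317638 + 307587 + 334224 = 959449
Σ Rᵢ = 0 + 84 + 82 + 89 = 255
N̂ = 959449 / 255 ≈ 3762.5 → 3763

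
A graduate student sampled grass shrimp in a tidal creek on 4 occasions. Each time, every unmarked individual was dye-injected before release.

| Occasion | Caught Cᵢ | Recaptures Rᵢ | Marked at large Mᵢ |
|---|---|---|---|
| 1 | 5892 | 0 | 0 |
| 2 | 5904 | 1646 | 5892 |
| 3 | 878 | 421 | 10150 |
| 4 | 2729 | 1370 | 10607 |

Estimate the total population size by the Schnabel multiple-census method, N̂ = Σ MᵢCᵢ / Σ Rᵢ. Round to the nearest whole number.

Σ MᵢCᵢ = 0·5892 + 5892·5904 + 10150·878 + 10607·2729 = 0 + 34786368 + 8911700 + 28946503 = 72644571
Σ Rᵢ = 0 + 1646 + 421 + 1370 = 3437
N̂ = 72644571 / 3437 ≈ 21136.0 → 21136

N ≈ 21,136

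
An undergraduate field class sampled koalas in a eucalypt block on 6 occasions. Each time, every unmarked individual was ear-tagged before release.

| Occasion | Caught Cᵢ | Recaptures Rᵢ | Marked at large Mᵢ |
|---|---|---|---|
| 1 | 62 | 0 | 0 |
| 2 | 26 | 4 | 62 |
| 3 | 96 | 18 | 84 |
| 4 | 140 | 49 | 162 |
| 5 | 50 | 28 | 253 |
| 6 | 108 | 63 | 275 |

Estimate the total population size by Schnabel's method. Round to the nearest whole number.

Σ MᵢCᵢ = 0·62 + 62·26 + 84·96 + 162·140 + 253·50 + 275·108 = 0 + 1612 + 8064 + 22680 + 12650 + 29700 = 74706
Σ Rᵢ = 0 + 4 + 18 + 49 + 28 + 63 = 162
N̂ = 74706 / 162 ≈ 461.1 → 461

N ≈ 461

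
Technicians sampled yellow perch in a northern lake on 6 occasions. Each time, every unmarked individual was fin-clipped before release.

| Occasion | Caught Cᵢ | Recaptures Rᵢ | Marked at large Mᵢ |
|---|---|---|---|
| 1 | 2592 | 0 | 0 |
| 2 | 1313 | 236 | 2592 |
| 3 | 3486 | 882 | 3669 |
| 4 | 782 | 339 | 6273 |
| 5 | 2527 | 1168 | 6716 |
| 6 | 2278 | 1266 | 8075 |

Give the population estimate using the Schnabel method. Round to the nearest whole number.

Σ MᵢCᵢ = 0·2592 + 2592·1313 + 3669·3486 + 6273·782 + 6716·2527 + 8075·2278 = 0 + 3403296 + 12790134 + 4905486 + 16971332 + 18394850 = 56465098
Σ Rᵢ = 0 + 236 + 882 + 339 + 1168 + 1266 = 3891
N̂ = 56465098 / 3891 ≈ 14511.7 → 14512

N ≈ 14,512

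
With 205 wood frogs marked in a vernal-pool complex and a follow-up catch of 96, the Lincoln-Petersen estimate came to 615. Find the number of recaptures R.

From N = M·C/R: R = M·C / N = 205·96 / 615 = 19680 / 615 = 32.

R = 32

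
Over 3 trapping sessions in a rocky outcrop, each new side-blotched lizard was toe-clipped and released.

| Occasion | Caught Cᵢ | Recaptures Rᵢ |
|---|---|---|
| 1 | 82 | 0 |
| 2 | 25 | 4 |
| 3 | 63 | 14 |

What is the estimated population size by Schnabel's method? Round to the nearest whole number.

Marked at large before each occasion: Mᵢ = Σⱼ<ᵢ (Cⱼ − Rⱼ) → M1=0, M2=82, M3=103
Σ MᵢCᵢ = 0·82 + 82·25 + 103·63 = 0 + 2050 + 6489 = 8539
Σ Rᵢ = 0 + 4 + 14 = 18
N̂ = 8539 / 18 ≈ 474.4 → 474

N ≈ 474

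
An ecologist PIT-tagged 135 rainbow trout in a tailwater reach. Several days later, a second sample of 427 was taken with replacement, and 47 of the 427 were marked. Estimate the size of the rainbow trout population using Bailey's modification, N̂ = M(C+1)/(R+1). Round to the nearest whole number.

N ≈ 1204

N̂ = 135·(427+1)/(47+1) = 135·428/48 = 57780/48 ≈ 1203.8 → 1204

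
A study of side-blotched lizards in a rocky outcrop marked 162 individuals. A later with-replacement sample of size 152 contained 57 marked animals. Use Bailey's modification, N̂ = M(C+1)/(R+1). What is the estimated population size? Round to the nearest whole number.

N ≈ 427

N̂ = 162·(152+1)/(57+1) = 162·153/58 = 24786/58 ≈ 427.3 → 427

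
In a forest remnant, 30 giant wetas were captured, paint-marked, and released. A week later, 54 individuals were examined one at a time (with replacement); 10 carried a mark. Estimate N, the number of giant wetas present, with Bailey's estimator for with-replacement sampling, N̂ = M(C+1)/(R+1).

N = 150

N̂ = 30·(54+1)/(10+1) = 30·55/11 = 1650/11 = 150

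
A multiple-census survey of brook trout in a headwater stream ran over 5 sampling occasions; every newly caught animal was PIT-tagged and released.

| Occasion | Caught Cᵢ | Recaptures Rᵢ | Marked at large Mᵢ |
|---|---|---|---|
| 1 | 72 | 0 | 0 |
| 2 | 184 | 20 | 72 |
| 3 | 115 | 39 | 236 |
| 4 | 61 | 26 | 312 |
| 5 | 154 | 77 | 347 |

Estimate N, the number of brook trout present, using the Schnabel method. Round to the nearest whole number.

Σ MᵢCᵢ = 0·72 + 72·184 + 236·115 + 312·61 + 347·154 = 0 + 13248 + 27140 + 19032 + 53438 = 112858
Σ Rᵢ = 0 + 20 + 39 + 26 + 77 = 162
N̂ = 112858 / 162 ≈ 696.7 → 697

N ≈ 697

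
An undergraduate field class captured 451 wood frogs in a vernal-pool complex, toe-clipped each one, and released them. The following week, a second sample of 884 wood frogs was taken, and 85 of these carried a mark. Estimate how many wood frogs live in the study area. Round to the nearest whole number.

If marked individuals mix randomly, R/C ≈ M/N, giving N ≈ M·C/R.
N = (451 × 884) / 85 = 398684 / 85 ≈ 4690.4 → 4690

N ≈ 4690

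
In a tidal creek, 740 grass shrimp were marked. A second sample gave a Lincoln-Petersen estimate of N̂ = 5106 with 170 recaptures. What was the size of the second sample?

C = 1173

From N = M·C/R: C = N·R / M = 5106·170 / 740 = 868020 / 740 = 1173.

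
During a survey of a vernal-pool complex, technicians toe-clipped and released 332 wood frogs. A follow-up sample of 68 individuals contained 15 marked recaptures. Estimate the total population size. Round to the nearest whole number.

N = (332 × 68) / 15 = 22576 / 15 ≈ 1505.1 → 1505

N ≈ 1505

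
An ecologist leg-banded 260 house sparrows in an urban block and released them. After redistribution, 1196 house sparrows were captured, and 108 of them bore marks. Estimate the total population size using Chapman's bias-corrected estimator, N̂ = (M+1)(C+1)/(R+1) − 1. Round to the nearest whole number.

N ≈ 2865

N̂ = (260+1)(1196+1)/(108+1) − 1 = 261·1197/109 − 1
= 312417/109 − 1 ≈ 2866.2 − 1 ≈ 2865.2 → 2865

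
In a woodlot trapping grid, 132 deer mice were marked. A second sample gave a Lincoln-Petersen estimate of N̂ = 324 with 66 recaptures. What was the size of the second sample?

C = 162

From N = M·C/R: C = N·R / M = 324·66 / 132 = 21384 / 132 = 162.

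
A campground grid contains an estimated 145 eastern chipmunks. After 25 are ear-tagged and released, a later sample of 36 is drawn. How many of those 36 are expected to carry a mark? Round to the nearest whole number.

Expected recaptures E[R] = M·C / N.
E[R] = 25 × 36 / 145 = 900 / 145 ≈ 6.2 → 6

expected recaptures ≈ 6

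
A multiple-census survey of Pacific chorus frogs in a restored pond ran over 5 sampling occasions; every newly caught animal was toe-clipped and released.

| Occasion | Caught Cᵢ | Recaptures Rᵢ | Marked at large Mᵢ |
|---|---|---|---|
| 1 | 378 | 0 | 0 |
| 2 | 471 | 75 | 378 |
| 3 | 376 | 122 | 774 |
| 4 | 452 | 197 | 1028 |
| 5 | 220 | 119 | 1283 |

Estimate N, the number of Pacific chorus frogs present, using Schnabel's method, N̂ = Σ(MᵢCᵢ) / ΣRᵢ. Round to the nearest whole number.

Σ MᵢCᵢ = 0·378 + 378·471 + 774·376 + 1028·452 + 1283·220 = 0 + 178038 + 291024 + 464656 + 282260 = 1215978
Σ Rᵢ = 0 + 75 + 122 + 197 + 119 = 513
N̂ = 1215978 / 513 ≈ 2370.3 → 2370

N ≈ 2370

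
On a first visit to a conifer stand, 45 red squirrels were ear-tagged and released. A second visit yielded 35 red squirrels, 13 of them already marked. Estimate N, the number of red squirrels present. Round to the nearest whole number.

Lincoln-Petersen assumes M/N = R/C, so N = M·C / R.
N = (45 × 35) / 13 = 1575 / 13 ≈ 121.2 → 121

N ≈ 121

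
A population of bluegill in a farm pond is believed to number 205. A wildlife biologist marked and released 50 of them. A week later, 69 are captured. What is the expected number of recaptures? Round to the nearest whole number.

expected recaptures ≈ 17

Expected recaptures E[R] = M·C / N.
E[R] = 50 × 69 / 205 = 3450 / 205 ≈ 16.8 → 17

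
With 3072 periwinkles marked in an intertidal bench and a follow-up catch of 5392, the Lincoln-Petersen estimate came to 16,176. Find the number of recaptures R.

R = 1024

From N = M·C/R: R = M·C / N = 3072·5392 / 16176 = 16564224 / 16176 = 1024.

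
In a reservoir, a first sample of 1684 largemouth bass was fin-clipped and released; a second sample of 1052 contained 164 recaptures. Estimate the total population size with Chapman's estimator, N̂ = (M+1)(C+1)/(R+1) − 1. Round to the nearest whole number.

N ≈ 10,752

N̂ = (1684+1)(1052+1)/(164+1) − 1 = 1685·1053/165 − 1
= 1774305/165 − 1 ≈ 10753.4 − 1 ≈ 10752.4 → 10752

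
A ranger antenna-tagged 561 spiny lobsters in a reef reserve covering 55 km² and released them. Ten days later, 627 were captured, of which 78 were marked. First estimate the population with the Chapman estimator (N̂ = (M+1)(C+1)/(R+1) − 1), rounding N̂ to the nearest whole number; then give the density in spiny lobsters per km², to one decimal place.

N̂ = 562·628/79 − 1 = 352936/79 − 1 ≈ 4466.5 → 4467
Density = N̂ / area = 4467 / 55 ≈ 81.22 → 81.2 per km²

density ≈ 81.2 spiny lobsters per km²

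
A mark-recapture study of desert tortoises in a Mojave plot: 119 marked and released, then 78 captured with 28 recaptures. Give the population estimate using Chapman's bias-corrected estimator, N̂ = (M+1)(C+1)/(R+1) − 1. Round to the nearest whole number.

N ≈ 326

N̂ = (119+1)(78+1)/(28+1) − 1 = 120·79/29 − 1
= 9480/29 − 1 ≈ 326.9 − 1 ≈ 325.9 → 326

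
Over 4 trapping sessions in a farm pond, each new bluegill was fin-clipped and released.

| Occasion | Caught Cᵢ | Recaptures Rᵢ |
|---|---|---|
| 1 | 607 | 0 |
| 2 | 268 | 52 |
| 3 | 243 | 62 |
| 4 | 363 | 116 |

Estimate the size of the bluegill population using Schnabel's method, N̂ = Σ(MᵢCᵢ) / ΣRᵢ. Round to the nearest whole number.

N ≈ 3161

Marked at large before each occasion: Mᵢ = Σⱼ<ᵢ (Cⱼ − Rⱼ) → M1=0, M2=607, M3=823, M4=1004
Σ MᵢCᵢ = 0·607 + 607·268 + 823·243 + 1004·363 = 0 + 162676 + 199989 + 364452 = 727117
Σ Rᵢ = 0 + 52 + 62 + 116 = 230
N̂ = 727117 / 230 ≈ 3161.4 → 3161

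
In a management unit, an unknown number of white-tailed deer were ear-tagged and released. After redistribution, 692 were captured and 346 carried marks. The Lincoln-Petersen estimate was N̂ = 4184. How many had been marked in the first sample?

From N = M·C/R: M = N·R / C = 4184·346 / 692 = 1447664 / 692 = 2092.

M = 2092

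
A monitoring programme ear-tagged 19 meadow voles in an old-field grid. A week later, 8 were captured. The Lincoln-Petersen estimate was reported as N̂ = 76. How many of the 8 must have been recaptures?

From N = M·C/R: R = M·C / N = 19·8 / 76 = 152 / 76 = 2.

R = 2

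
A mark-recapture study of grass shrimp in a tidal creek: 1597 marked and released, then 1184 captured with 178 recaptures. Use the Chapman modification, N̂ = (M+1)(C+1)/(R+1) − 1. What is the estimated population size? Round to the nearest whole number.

N ≈ 10,578

N̂ = (1597+1)(1184+1)/(178+1) − 1 = 1598·1185/179 − 1
= 1893630/179 − 1 ≈ 10578.9 − 1 ≈ 10577.9 → 10578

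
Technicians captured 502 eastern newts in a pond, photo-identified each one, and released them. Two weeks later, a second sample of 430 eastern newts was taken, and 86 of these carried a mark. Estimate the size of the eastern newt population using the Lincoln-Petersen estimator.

N = 2510

If marked individuals mix randomly, R/C ≈ M/N, giving N ≈ M·C/R.
N = (502 × 430) / 86 = 215860 / 86 = 2510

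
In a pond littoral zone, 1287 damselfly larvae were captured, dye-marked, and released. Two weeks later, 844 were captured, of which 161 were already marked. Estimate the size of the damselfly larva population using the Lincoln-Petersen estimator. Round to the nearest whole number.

N ≈ 6747

If marked individuals mix randomly, R/C ≈ M/N, giving N ≈ M·C/R.
N = (1287 × 844) / 161 = 1086228 / 161 ≈ 6746.8 → 6747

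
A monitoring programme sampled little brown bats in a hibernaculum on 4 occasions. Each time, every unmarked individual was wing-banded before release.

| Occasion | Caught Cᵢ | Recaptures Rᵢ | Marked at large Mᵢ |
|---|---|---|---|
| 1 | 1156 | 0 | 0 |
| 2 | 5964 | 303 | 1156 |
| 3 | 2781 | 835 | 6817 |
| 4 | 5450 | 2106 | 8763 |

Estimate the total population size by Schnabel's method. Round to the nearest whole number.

N ≈ 22,691

Σ MᵢCᵢ = 0·1156 + 1156·5964 + 6817·2781 + 8763·5450 = 0 + 6894384 + 18958077 + 47758350 = 73610811
Σ Rᵢ = 0 + 303 + 835 + 2106 = 3244
N̂ = 73610811 / 3244 ≈ 22691.4 → 22691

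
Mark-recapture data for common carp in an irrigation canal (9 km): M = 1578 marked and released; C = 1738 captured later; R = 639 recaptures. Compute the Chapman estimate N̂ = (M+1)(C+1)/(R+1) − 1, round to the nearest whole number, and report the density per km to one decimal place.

N̂ = 1579·1739/640 − 1 = 2745881/640 − 1 ≈ 4289.4 → 4289
Density = N̂ / area = 4289 / 9 ≈ 476.56 → 476.6 per km

density ≈ 476.6 common carp per km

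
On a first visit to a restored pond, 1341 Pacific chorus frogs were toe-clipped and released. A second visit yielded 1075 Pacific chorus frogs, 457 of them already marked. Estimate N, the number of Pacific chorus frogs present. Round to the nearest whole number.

N ≈ 3154

Lincoln-Petersen assumes M/N = R/C, so N = M·C / R.
N = (1341 × 1075) / 457 = 1441575 / 457 ≈ 3154.4 → 3154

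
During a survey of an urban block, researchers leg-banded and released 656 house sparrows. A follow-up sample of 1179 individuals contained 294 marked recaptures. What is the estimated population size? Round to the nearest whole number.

If marked individuals mix randomly, R/C ≈ M/N, giving N ≈ M·C/R.
N = (656 × 1179) / 294 = 773424 / 294 ≈ 2630.7 → 2631

N ≈ 2631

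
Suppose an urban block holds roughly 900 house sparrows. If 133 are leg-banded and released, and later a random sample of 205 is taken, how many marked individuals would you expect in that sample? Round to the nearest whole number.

Expected recaptures E[R] = M·C / N.
E[R] = 133 × 205 / 900 = 27265 / 900 ≈ 30.3 → 30

expected recaptures ≈ 30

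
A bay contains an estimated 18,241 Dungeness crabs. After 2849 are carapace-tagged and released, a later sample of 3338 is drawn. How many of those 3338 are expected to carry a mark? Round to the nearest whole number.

The marked fraction of the population is 2849/18241, so in a sample of 3338 expect C·(M/N) marked.
E[R] = 2849 × 3338 / 18241 = 9509962 / 18241 ≈ 521.4 → 521

expected recaptures ≈ 521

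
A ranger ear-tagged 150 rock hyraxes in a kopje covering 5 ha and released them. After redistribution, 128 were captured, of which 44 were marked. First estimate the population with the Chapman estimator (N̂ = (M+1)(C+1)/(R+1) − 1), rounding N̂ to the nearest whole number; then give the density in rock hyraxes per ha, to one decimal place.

density ≈ 86.4 rock hyraxes per ha

N̂ = 151·129/45 − 1 = 19479/45 − 1 ≈ 431.9 → 432
Density = N̂ / area = 432 / 5 ≈ 86.40 → 86.4 per ha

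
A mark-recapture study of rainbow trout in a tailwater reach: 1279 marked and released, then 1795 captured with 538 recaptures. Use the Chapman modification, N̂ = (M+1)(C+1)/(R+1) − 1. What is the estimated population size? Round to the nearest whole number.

N̂ = (1279+1)(1795+1)/(538+1) − 1 = 1280·1796/539 − 1
= 2298880/539 − 1 ≈ 4265.1 − 1 ≈ 4264.1 → 4264

N ≈ 4264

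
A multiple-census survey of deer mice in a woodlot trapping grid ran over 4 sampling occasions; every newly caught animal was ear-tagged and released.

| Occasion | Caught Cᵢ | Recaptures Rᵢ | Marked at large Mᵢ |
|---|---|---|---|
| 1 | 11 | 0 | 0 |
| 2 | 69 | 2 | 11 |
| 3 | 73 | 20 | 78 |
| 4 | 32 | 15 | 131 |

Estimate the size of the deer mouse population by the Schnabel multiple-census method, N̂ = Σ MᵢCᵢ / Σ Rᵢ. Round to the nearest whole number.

Σ MᵢCᵢ = 0·11 + 11·69 + 78·73 + 131·32 = 0 + 759 + 5694 + 4192 = 10645
Σ Rᵢ = 0 + 2 + 20 + 15 = 37
N̂ = 10645 / 37 ≈ 287.7 → 288

N ≈ 288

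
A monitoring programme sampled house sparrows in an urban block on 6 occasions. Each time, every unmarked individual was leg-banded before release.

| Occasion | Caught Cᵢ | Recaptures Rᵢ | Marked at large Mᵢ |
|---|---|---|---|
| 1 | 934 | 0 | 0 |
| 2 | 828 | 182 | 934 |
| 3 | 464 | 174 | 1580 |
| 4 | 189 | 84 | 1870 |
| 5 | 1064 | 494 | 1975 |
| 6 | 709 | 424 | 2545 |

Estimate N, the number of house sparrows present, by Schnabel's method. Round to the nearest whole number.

Σ MᵢCᵢ = 0·934 + 934·828 + 1580·464 + 1870·189 + 1975·1064 + 2545·709 = 0 + 773352 + 733120 + 353430 + 2101400 + 1804405 = 5765707
Σ Rᵢ = 0 + 182 + 174 + 84 + 494 + 424 = 1358
N̂ = 5765707 / 1358 ≈ 4245.7 → 4246

N ≈ 4246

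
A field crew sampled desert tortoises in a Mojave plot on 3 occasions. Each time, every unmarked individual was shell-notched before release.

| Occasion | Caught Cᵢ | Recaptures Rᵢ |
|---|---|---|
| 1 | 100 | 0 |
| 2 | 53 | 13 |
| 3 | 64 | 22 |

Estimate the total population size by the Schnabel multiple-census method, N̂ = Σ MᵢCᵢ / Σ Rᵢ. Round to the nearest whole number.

N ≈ 407

Marked at large before each occasion: Mᵢ = Σⱼ<ᵢ (Cⱼ − Rⱼ) → M1=0, M2=100, M3=140
Σ MᵢCᵢ = 0·100 + 100·53 + 140·64 = 0 + 5300 + 8960 = 14260
Σ Rᵢ = 0 + 13 + 22 = 35
N̂ = 14260 / 35 ≈ 407.4 → 407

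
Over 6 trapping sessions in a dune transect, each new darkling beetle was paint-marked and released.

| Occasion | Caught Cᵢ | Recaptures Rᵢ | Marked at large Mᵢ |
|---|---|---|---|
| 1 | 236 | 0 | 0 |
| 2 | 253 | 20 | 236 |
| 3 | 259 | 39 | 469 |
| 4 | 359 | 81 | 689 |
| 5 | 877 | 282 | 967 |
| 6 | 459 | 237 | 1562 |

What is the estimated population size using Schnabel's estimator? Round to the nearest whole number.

N ≈ 3025

Σ MᵢCᵢ = 0·236 + 236·253 + 469·259 + 689·359 + 967·877 + 1562·459 = 0 + 59708 + 121471 + 247351 + 848059 + 716958 = 1993547
Σ Rᵢ = 0 + 20 + 39 + 81 + 282 + 237 = 659
N̂ = 1993547 / 659 ≈ 3025.1 → 3025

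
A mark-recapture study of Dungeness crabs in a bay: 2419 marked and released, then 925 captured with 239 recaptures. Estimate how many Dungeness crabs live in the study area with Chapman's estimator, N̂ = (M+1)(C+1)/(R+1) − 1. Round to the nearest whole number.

N ≈ 9336

N̂ = (2419+1)(925+1)/(239+1) − 1 = 2420·926/240 − 1
= 2240920/240 − 1 ≈ 9337.2 − 1 ≈ 9336.2 → 9336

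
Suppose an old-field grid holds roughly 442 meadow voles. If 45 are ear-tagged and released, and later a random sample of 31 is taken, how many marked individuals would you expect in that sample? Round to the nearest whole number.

expected recaptures ≈ 3

The marked fraction of the population is 45/442, so in a sample of 31 expect C·(M/N) marked.
E[R] = 45 × 31 / 442 = 1395 / 442 ≈ 3.2 → 3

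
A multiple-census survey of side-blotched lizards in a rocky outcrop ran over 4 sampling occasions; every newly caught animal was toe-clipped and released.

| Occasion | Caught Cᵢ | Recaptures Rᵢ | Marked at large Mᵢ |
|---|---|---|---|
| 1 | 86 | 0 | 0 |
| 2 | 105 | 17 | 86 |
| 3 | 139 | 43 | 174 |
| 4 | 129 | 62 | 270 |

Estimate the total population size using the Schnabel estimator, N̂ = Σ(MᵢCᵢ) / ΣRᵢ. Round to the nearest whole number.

N ≈ 558

Σ MᵢCᵢ = 0·86 + 86·105 + 174·139 + 270·129 = 0 + 9030 + 24186 + 34830 = 68046
Σ Rᵢ = 0 + 17 + 43 + 62 = 122
N̂ = 68046 / 122 ≈ 557.8 → 558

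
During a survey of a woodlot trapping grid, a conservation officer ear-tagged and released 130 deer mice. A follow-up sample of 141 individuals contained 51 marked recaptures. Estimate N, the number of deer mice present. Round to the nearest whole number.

N ≈ 359

Lincoln-Petersen assumes M/N = R/C, so N = M·C / R.
N = (130 × 141) / 51 = 18330 / 51 ≈ 359.4 → 359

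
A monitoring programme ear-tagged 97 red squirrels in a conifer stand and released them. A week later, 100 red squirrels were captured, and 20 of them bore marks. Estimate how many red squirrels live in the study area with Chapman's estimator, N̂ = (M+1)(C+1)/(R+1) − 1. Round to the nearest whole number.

N ≈ 470

N̂ = (97+1)(100+1)/(20+1) − 1 = 98·101/21 − 1
= 9898/21 − 1 ≈ 471.3 − 1 ≈ 470.3 → 470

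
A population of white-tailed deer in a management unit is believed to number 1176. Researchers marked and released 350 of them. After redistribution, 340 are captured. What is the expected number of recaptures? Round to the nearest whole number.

The marked fraction of the population is 350/1176, so in a sample of 340 expect C·(M/N) marked.
E[R] = 350 × 340 / 1176 = 119000 / 1176 ≈ 101.2 → 101

expected recaptures ≈ 101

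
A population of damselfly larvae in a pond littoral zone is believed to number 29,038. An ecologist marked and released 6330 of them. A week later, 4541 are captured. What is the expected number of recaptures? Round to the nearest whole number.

Expected recaptures E[R] = M·C / N.
E[R] = 6330 × 4541 / 29038 = 28744530 / 29038 ≈ 989.9 → 990

expected recaptures ≈ 990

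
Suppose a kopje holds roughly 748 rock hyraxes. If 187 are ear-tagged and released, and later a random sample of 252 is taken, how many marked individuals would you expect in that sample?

Expected recaptures E[R] = M·C / N.
E[R] = 187 × 252 / 748 = 47124 / 748 = 63

expected recaptures = 63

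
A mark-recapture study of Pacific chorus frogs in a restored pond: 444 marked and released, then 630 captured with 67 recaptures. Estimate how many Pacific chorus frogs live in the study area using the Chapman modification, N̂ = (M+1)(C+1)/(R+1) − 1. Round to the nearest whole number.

N ≈ 4128

N̂ = (444+1)(630+1)/(67+1) − 1 = 445·631/68 − 1
= 280795/68 − 1 ≈ 4129.3 − 1 ≈ 4128.3 → 4128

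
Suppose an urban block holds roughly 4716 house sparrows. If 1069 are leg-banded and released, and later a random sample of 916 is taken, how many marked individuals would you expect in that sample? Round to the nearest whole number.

The marked fraction of the population is 1069/4716, so in a sample of 916 expect C·(M/N) marked.
E[R] = 1069 × 916 / 4716 = 979204 / 4716 ≈ 207.6 → 208

expected recaptures ≈ 208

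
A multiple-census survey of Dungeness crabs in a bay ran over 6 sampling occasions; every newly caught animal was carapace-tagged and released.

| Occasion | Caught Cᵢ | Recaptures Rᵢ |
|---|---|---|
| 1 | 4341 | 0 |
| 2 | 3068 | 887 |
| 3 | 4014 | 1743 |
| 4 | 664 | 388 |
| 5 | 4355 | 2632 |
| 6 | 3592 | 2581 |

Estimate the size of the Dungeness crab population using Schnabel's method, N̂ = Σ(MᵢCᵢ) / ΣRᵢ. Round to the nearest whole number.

Marked at large before each occasion: Mᵢ = Σⱼ<ᵢ (Cⱼ − Rⱼ) → M1=0, M2=4341, M3=6522, M4=8793, M5=9069, M6=10792
Σ MᵢCᵢ = 0·4341 + 4341·3068 + 6522·4014 + 8793·664 + 9069·4355 + 10792·3592 = 0 + 13318188 + 26179308 + 5838552 + 39495495 + 38764864 = 123596407
Σ Rᵢ = 0 + 887 + 1743 + 388 + 2632 + 2581 = 8231
N̂ = 123596407 / 8231 ≈ 15016.0 → 15016

N ≈ 15,016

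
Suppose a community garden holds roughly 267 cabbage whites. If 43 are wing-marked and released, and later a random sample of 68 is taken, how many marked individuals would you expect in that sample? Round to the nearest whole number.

Expected recaptures E[R] = M·C / N.
E[R] = 43 × 68 / 267 = 2924 / 267 ≈ 11.0 → 11

expected recaptures ≈ 11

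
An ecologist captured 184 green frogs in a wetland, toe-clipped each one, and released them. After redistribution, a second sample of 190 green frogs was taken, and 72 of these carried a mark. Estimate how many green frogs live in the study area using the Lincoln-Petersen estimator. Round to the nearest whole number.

N ≈ 486

Lincoln-Petersen assumes M/N = R/C, so N = M·C / R.
N = (184 × 190) / 72 = 34960 / 72 ≈ 485.6 → 486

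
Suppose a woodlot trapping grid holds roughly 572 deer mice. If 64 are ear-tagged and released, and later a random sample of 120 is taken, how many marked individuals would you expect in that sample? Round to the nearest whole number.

Expected recaptures E[R] = M·C / N.
E[R] = 64 × 120 / 572 = 7680 / 572 ≈ 13.4 → 13

expected recaptures ≈ 13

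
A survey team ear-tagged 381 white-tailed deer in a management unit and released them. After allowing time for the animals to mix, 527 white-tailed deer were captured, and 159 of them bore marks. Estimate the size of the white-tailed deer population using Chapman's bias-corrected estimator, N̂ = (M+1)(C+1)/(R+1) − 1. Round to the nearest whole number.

N̂ = (381+1)(527+1)/(159+1) − 1 = 382·528/160 − 1
= 201696/160 − 1 ≈ 1260.6 − 1 ≈ 1259.6 → 1260

N ≈ 1260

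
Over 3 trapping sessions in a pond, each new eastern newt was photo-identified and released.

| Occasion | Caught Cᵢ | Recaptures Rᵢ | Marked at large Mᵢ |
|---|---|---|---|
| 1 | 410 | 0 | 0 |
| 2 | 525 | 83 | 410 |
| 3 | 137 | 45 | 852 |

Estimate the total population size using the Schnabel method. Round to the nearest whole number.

N ≈ 2594

Σ MᵢCᵢ = 0·410 + 410·525 + 852·137 = 0 + 215250 + 116724 = 331974
Σ Rᵢ = 0 + 83 + 45 = 128
N̂ = 331974 / 128 ≈ 2593.5 → 2594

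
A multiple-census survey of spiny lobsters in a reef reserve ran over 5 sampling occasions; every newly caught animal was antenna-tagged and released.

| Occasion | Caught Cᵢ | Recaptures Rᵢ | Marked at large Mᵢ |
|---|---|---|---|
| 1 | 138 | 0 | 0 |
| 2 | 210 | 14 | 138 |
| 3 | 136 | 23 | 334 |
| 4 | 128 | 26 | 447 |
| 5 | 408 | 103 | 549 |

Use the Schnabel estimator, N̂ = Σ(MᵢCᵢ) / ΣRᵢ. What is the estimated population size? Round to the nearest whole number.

Σ MᵢCᵢ = 0·138 + 138·210 + 334·136 + 447·128 + 549·408 = 0 + 28980 + 45424 + 57216 + 223992 = 355612
Σ Rᵢ = 0 + 14 + 23 + 26 + 103 = 166
N̂ = 355612 / 166 ≈ 2142.2 → 2142

N ≈ 2142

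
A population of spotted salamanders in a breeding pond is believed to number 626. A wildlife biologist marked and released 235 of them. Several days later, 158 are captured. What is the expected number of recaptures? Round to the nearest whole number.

Expected recaptures E[R] = M·C / N.
E[R] = 235 × 158 / 626 = 37130 / 626 ≈ 59.3 → 59

expected recaptures ≈ 59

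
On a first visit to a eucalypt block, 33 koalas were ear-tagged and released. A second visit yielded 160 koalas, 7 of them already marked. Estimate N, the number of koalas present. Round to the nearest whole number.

N ≈ 754

The marked fraction in the recapture sample should equal the marked fraction in the population: 7/160 = 33/N.
N = (33 × 160) / 7 = 5280 / 7 ≈ 754.3 → 754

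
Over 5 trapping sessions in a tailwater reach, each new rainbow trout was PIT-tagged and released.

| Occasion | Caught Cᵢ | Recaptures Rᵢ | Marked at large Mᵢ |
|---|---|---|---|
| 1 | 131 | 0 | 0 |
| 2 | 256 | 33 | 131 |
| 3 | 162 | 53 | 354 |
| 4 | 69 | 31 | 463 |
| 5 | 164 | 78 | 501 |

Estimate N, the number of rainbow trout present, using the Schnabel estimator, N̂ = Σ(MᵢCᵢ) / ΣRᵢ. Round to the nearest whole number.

Σ MᵢCᵢ = 0·131 + 131·256 + 354·162 + 463·69 + 501·164 = 0 + 33536 + 57348 + 31947 + 82164 = 204995
Σ Rᵢ = 0 + 33 + 53 + 31 + 78 = 195
N̂ = 204995 / 195 ≈ 1051.3 → 1051

N ≈ 1051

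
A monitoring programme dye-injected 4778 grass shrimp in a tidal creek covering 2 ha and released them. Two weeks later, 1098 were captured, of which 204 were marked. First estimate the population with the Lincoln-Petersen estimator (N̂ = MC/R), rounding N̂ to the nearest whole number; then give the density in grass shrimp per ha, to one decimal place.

N̂ = 4778·1098/204 = 5246244/204 ≈ 25716.9 → 25717
Density = N̂ / area = 25717 / 2 ≈ 12858.50 → 12858.5 per ha

density ≈ 12858.5 grass shrimp per ha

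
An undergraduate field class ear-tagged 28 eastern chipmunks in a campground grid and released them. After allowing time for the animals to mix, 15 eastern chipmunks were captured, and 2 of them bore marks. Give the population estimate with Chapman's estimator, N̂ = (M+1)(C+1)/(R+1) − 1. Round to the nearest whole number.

N ≈ 154

N̂ = (28+1)(15+1)/(2+1) − 1 = 29·16/3 − 1
= 464/3 − 1 ≈ 154.7 − 1 ≈ 153.7 → 154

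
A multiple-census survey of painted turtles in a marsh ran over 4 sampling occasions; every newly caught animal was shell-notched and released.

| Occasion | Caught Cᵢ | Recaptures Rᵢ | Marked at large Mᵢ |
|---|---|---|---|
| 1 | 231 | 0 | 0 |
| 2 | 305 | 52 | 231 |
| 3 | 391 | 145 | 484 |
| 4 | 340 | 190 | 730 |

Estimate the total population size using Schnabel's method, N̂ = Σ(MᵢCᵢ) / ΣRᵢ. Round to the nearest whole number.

Σ MᵢCᵢ = 0·231 + 231·305 + 484·391 + 730·340 = 0 + 70455 + 189244 + 248200 = 507899
Σ Rᵢ = 0 + 52 + 145 + 190 = 387
N̂ = 507899 / 387 ≈ 1312.4 → 1312

N ≈ 1312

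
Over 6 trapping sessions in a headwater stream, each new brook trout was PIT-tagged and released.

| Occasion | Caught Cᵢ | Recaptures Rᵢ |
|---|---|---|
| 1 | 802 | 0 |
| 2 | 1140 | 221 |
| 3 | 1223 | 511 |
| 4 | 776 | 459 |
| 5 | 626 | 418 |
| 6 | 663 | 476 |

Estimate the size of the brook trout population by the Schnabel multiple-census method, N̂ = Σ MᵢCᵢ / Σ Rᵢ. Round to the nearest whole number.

N ≈ 4120

Marked at large before each occasion: Mᵢ = Σⱼ<ᵢ (Cⱼ − Rⱼ) → M1=0, M2=802, M3=1721, M4=2433, M5=2750, M6=2958
Σ MᵢCᵢ = 0·802 + 802·1140 + 1721·1223 + 2433·776 + 2750·626 + 2958·663 = 0 + 914280 + 2104783 + 1888008 + 1721500 + 1961154 = 8589725
Σ Rᵢ = 0 + 221 + 511 + 459 + 418 + 476 = 2085
N̂ = 8589725 / 2085 ≈ 4119.8 → 4120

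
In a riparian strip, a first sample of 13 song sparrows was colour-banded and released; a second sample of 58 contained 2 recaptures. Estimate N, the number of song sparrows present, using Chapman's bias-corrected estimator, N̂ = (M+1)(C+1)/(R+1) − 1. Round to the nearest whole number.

N̂ = (13+1)(58+1)/(2+1) − 1 = 14·59/3 − 1
= 826/3 − 1 ≈ 275.3 − 1 ≈ 274.3 → 274

N ≈ 274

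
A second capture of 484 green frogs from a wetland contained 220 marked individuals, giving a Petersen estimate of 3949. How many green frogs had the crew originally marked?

M = 1795

From N = M·C/R: M = N·R / C = 3949·220 / 484 = 868780 / 484 = 1795.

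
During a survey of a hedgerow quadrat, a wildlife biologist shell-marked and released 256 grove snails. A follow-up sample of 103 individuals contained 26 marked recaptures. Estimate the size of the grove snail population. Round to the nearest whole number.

If marked individuals mix randomly, R/C ≈ M/N, giving N ≈ M·C/R.
N = (256 × 103) / 26 = 26368 / 26 ≈ 1014.2 → 1014

N ≈ 1014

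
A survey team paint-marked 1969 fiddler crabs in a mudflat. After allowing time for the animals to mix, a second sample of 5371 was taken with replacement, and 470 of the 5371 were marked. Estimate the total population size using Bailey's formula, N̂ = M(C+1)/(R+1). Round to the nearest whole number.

N̂ = 1969·(5371+1)/(470+1) = 1969·5372/471 = 10577468/471 ≈ 22457.47 → 22457

N ≈ 22,457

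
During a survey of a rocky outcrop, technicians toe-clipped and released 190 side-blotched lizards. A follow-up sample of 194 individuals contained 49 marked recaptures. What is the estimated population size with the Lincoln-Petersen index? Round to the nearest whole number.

N ≈ 752

N = (190 × 194) / 49 = 36860 / 49 ≈ 752.2 → 752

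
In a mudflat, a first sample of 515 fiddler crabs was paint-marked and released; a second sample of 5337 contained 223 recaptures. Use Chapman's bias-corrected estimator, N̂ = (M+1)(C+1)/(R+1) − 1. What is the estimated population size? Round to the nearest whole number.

N̂ = (515+1)(5337+1)/(223+1) − 1 = 516·5338/224 − 1
= 2754408/224 − 1 ≈ 12296.46 − 1 ≈ 12295.46 → 12295

N ≈ 12,295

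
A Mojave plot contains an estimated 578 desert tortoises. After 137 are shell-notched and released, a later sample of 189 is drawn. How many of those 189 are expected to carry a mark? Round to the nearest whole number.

The marked fraction of the population is 137/578, so in a sample of 189 expect C·(M/N) marked.
E[R] = 137 × 189 / 578 = 25893 / 578 ≈ 44.8 → 45

expected recaptures ≈ 45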